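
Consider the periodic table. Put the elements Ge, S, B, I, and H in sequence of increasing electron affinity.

B, H, Ge, S, I

H is in period 1, group 1; B is in period 2, group 13; S is in period 3, group 16; Ge is in period 4, group 14; I is in period 5, group 17.
EA tends to increase across a period and decrease down a group, though the pattern is less regular than for IE or radius.
Neither a single period nor a single group — weigh both effects.
H > B: the two effects oppose for this pair; the down-group effect wins (73 vs 27 kJ/mol).
Ge > H: period and group pull opposite ways; the across-period shift dominates (119 vs 73 kJ/mol).
S > Ge: relative to Ge, both the across-period and down-group shifts push S's electron affinity up.
I > S: the two effects oppose for this pair; the across-period effect wins (295 vs 200 kJ/mol).
Tabulated electron affinity (kJ/mol): H 73, B 27, S 200, Ge 119, I 295.
So from lowest to highest: B < H < Ge < S < I.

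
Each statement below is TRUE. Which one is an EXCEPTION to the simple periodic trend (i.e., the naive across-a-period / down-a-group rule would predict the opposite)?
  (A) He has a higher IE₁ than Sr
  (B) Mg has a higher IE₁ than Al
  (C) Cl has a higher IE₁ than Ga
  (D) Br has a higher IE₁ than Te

(B)

The general trend: IE₁ increases across a period and decreases down a group.
(A) He (period 1, group 18) vs Sr (period 5, group 2): the stated order agrees with the simple trend.
(B) Mg (period 3, group 2) vs Al (period 3, group 13): the stated order contradicts the simple trend.
(C) Cl (period 3, group 17) vs Ga (period 4, group 13): the stated order agrees with the simple trend.
(D) Br (period 4, group 17) vs Te (period 5, group 16): the stated order agrees with the simple trend.
The exception is (B): Al's single 3p electron is easier to remove than one from Mg's filled 3s².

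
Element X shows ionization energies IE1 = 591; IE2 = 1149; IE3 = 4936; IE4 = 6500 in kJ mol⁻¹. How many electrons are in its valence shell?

Look for the largest jump between consecutive ionization energies: IE3/IE2 ≈ 4.3, far larger than any earlier ratio.
That jump marks the point where a core electron is being removed. So the atom has 2 valence electrons.

2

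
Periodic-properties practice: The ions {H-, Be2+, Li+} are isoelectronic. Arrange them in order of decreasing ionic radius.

All of these have 2 electrons, so size is governed by nuclear charge alone: the more protons, the stronger the pull on the same electron cloud, and the smaller the ion.
Nuclear charges: Be2+ (Z=4), Li+ (Z=3), H- (Z=1).
Largest to smallest: H- > Li+ > Be2+.

H- > Li+ > Be2+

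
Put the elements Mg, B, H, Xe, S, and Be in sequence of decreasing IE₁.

H is in period 1, group 1; Be is in period 2, group 2; B is in period 2, group 13; Mg is in period 3, group 2; S is in period 3, group 16; Xe is in period 5, group 18.
First ionization energy rises across a period (greater Z_eff holds electrons more tightly) and falls down a group (valence electrons are farther from the nucleus).
These span different periods and groups, so the two trends combine.
B > Mg: both effects reinforce here, so B is clearly the higher of the two.
Be > B: this pair runs against the simple trend — see the exception note.
S > Be: period and group pull opposite ways; the across-period shift dominates (1000 vs 900 kJ/mol).
Xe > S: the two effects oppose for this pair; the across-period effect wins (1170 vs 1000 kJ/mol).
H > Xe: period and group pull opposite ways; the down-group shift dominates (1312 vs 1170 kJ/mol).
Note the exception: Be has a higher first ionization energy than B, contrary to the simple trend — removing B's lone 2p electron is easier than breaking Be's filled 2s².
For reference (kJ/mol): H 1312, Be 900, B 801, Mg 738, S 1000, Xe 1170.
So from highest to lowest: H > Xe > S > Be > B > Mg.

H > Xe > S > Be > B > Mg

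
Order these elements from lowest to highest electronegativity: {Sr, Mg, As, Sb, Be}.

Be is in period 2, group 2; Mg is in period 3, group 2; As is in period 4, group 15; Sr is in period 5, group 2; Sb is in period 5, group 15.
Electronegativity increases across a period and decreases down a group, tracking effective nuclear charge and atomic size.
Neither a single period nor a single group — weigh both effects.
Mg > Sr: they share group 2; the group trend gives Mg the larger value.
Be > Mg: they share group 2; the group trend gives Be the larger value.
Sb > Be: the two effects oppose for this pair; the across-period effect wins (2.05 vs 1.57).
As > Sb: As sits above Sb in group 15, so the down-group effect alone puts As higher.
Tabulated electronegativity (Pauling): Be 1.57, Mg 1.31, As 2.18, Sr 0.95, Sb 2.05.
So from lowest to highest: Sr < Mg < Be < Sb < As.

Sr < Mg < Be < Sb < As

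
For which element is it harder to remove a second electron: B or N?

IE_2 is the cost of taking one more electron from the +1 cation: B⁺ still has 2 valence electrons; N⁺ still has 4 valence electrons.
All are still removing valence electrons, so compare the +1 ions as you would atoms: IE_2 generally rises across a period (higher Z_eff) and falls down a group (larger shell), subject to the usual subshell exceptions.
Valence configurations: B⁺ [He]2s², N⁺ [He]2s²2p².
The numbers (kJ/mol): B 2427, N 2856.
So the second ionization energies run B < N.

N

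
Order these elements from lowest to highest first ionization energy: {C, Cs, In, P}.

Cs < In < P < C

Across a period the outer electron is held more tightly (higher IE₁); down a group it sits in a higher shell, more shielded, and comes off more easily.
Here both period and group differ, so the two effects have to be weighed against each other.
In > Cs: relative to Cs, both the across-period and down-group shifts push In's first ionization energy up.
P > In: both effects reinforce here, so P is clearly the higher of the two.
C > P: the two effects oppose for this pair; the down-group effect wins (1086 vs 1012 kJ/mol).
For reference (kJ/mol): C 1086, P 1012, In 558, Cs 376.
So from lowest to highest: Cs < In < P < C.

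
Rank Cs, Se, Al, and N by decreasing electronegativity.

Electronegativity increases across a period and decreases down a group, tracking effective nuclear charge and atomic size.
These span different periods and groups, so the two trends combine.
Al > Cs: relative to Cs, both the across-period and down-group shifts push Al's electronegativity up.
Se > Al: period and group pull opposite ways; the across-period shift dominates (2.55 vs 1.61).
N > Se: the two effects oppose for this pair; the down-group effect wins (3.04 vs 2.55).
For reference (Pauling): N 3.04, Al 1.61, Se 2.55, Cs 0.79.
So from highest to lowest: N > Se > Al > Cs.

N > Se > Al > Cs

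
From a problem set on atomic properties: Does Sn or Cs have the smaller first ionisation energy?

Sn is in period 5, group 14; Cs is in period 6, group 1.
First ionization energy rises across a period (greater Z_eff holds electrons more tightly) and falls down a group (valence electrons are farther from the nucleus).
Here both period and group differ, so the two effects have to be weighed against each other.
Sn > Cs: both effects reinforce here, so Sn is clearly the higher of the two.
Tabulated first ionization energy (kJ/mol): Sn 709, Cs 376.
So Cs has the smaller first ionisation energy (Cs < Sn).

Cs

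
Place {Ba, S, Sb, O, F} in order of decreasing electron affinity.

F > S > O > Sb > Ba

O is in period 2, group 16; F is in period 2, group 17; S is in period 3, group 16; Sb is in period 5, group 15; Ba is in period 6, group 2.
Electron affinity generally becomes more exothermic across a period toward the halogens and less exothermic down a group.
Neither a single period nor a single group — weigh both effects.
Sb > Ba: relative to Ba, both the across-period and down-group shifts push Sb's electron affinity up.
O > Sb: relative to Sb, both the across-period and down-group shifts push O's electron affinity up.
S > O: this pair runs against the simple trend — see the exception note.
F > S: both effects reinforce here, so F is clearly the higher of the two.
Note the exception: S has a higher electron affinity than O, contrary to the simple trend — the compact 2p subshell of O repels the added electron more than S's larger 3p does.
Approximate values (kJ/mol): O 141, F 328, S 200, Sb 103, Ba 14.
So from highest to lowest: F > S > O > Sb > Ba.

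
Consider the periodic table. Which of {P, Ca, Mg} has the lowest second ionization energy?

After 1 electron has been removed, what remains? P⁺ still has 4 valence electrons; Ca⁺ still has 1 valence electron; Mg⁺ still has 1 valence electron.
All are still removing valence electrons, so compare the +1 ions as you would atoms: IE_2 generally rises across a period (higher Z_eff) and falls down a group (larger shell), subject to the usual subshell exceptions.
Valence configurations: P⁺ [Ne]3s²3p², Ca⁺ [Ar]4s¹, Mg⁺ [Ne]3s¹.
The numbers (kJ/mol): P 1907, Ca 1145, Mg 1451.
So the second ionization energies run Ca < Mg < P.

Ca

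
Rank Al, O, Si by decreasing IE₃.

O > Si > Al

The third ionization energy removes an electron from the +2 ion. For each element: Al²⁺ still has 1 valence electron; O²⁺ still has 4 valence electrons; Si²⁺ still has 2 valence electrons.
All are still removing valence electrons, so compare the +2 ions as you would atoms: IE_3 generally rises across a period (higher Z_eff) and falls down a group (larger shell), subject to the usual subshell exceptions.
Valence configurations: Al²⁺ [Ne]3s¹, O²⁺ [He]2s²2p², Si²⁺ [Ne]3s².
Approximate IE_3 values (kJ/mol): Al 2745, O 5300, Si 3232.
Putting it together, IE_3: Al < Si < O.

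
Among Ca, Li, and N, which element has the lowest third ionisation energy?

After 2 electrons have been removed, what remains? Ca²⁺ is the bare [Ar] core; Li²⁺ is already 1 electron into the core; N²⁺ still has 3 valence electrons.
Core electrons are held far more tightly than valence electrons, so Ca and Li top the IE_3 order.
Tabulated IE_3 (kJ/mol): Ca 4912, Li 11815, N 4578.
Overall IE_3 order: N < Ca < Li.

N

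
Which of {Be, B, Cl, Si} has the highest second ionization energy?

Consider each +1 ion: Be⁺ still has 1 valence electron; B⁺ still has 2 valence electrons; Cl⁺ still has 6 valence electrons; Si⁺ still has 3 valence electrons.
All are still removing valence electrons, so compare the +1 ions as you would atoms: IE_2 generally rises across a period (higher Z_eff) and falls down a group (larger shell), subject to the usual subshell exceptions.
Valence configurations: Be⁺ [He]2s¹, B⁺ [He]2s², Cl⁺ [Ne]3s²3p⁴, Si⁺ [Ne]3s²3p¹.
Approximate IE_2 values (kJ/mol): Be 1757, B 2427, Cl 2298, Si 1577.
Putting it together, IE_2: Si < Be < Cl < B.

B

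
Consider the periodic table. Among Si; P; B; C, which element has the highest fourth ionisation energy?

B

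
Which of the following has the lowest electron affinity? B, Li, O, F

B

Adding an electron releases more energy for atoms nearer the top right (short of the noble gases).
All lie in period 2; the across-period trend (electron affinity increases left to right) applies, with the exception below.
Note the exception: Li has a higher electron affinity than B, contrary to the simple trend — B's ns²np¹ configuration gives only a small electron affinity — the sparsely filled np subshell binds an added electron weakly.
Tabulated electron affinity (kJ/mol): Li 60, B 27, O 141, F 328.
The lowest electron affinity among these belongs to B.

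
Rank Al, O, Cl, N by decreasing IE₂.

O, N, Cl, Al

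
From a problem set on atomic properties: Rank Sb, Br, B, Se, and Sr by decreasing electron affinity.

Br > Se > Sb > B > Sr

EA tends to increase across a period and decrease down a group, though the pattern is less regular than for IE or radius.
These span different periods and groups, so the two trends combine.
B > Sr: relative to Sr, both the across-period and down-group shifts push B's electron affinity up.
Sb > B: the two effects oppose for this pair; the across-period effect wins (103 vs 27 kJ/mol).
Se > Sb: both effects reinforce here, so Se is clearly the higher of the two.
Br > Se: both are in period 4; the period trend gives Br the larger value.
Tabulated electron affinity (kJ/mol): B 27, Se 195, Br 325, Sr 5, Sb 103.
So from highest to lowest: Br > Se > Sb > B > Sr.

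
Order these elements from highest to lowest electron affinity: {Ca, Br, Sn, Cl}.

Cl is in period 3, group 17; Ca is in period 4, group 2; Br is in period 4, group 17; Sn is in period 5, group 14.
EA tends to increase across a period and decrease down a group, though the pattern is less regular than for IE or radius.
Here both period and group differ, so the two effects have to be weighed against each other.
Sn > Ca: period and group pull opposite ways; the across-period shift dominates (107 vs 2 kJ/mol).
Br > Sn: both effects reinforce here, so Br is clearly the higher of the two.
Cl > Br: they share group 17; the group trend gives Cl the larger value.
Approximate values (kJ/mol): Cl 349, Ca 2, Br 325, Sn 107.
So from highest to lowest: Cl > Br > Sn > Ca.

Cl > Br > Sn > Ca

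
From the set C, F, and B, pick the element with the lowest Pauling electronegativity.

B

B is in period 2, group 13; C is in period 2, group 14; F is in period 2, group 17.
Atoms toward the upper right of the periodic table pull bonding electrons most strongly.
All lie in period 2, so electronegativity increases left to right.
The lowest Pauling electronegativity among these belongs to B.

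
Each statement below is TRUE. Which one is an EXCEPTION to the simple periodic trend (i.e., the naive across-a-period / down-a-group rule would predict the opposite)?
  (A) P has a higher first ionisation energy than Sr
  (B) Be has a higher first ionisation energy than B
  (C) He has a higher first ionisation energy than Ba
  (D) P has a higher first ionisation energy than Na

The general trend: first ionisation energy increases across a period and decreases down a group.
(A) P (period 3, group 15) vs Sr (period 5, group 2): the stated order agrees with the simple trend.
(B) Be (period 2, group 2) vs B (period 2, group 13): the stated order contradicts the simple trend.
(C) He (period 1, group 18) vs Ba (period 6, group 2): the stated order agrees with the simple trend.
(D) P (period 3, group 15) vs Na (period 3, group 1): the stated order agrees with the simple trend.
The exception is (B): removing B's lone 2p electron is easier than breaking Be's filled 2s².

(B)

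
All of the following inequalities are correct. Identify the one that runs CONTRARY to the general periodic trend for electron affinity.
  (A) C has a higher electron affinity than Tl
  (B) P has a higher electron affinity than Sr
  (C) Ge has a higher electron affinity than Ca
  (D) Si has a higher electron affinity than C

(D)

The general trend: electron affinity increases across a period and decreases down a group.
(A) C (period 2, group 14) vs Tl (period 6, group 13): the stated order agrees with the simple trend.
(B) P (period 3, group 15) vs Sr (period 5, group 2): the stated order agrees with the simple trend.
(C) Ge (period 4, group 14) vs Ca (period 4, group 2): the stated order agrees with the simple trend.
(D) Si (period 3, group 14) vs C (period 2, group 14): the stated order contradicts the simple trend.
The exception is (D): Si's larger, more diffuse 3p orbitals accept an added electron slightly more readily than C's compact 2p.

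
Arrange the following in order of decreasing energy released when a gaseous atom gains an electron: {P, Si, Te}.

Adding an electron releases more energy for atoms nearer the top right (short of the noble gases).
Here both period and group differ, so the two effects have to be weighed against each other.
Si > P: this pair runs against the simple trend — see the exception note.
Te > Si: the two effects oppose for this pair; the across-period effect wins (190 vs 134 kJ/mol).
Note the exception: Si has a higher electron affinity than P, contrary to the simple trend — adding an electron to P's half-filled 3p³ is unfavourable, so Si (3p²) has the more exothermic EA.
Tabulated electron affinity (kJ/mol): Si 134, P 72, Te 190.
So from highest to lowest: Te > Si > P.

Te > Si > P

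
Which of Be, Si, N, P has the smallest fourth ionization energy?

IE_4 is the cost of taking one more electron from the +3 cation: Be³⁺ is already 1 electron into the core; Si³⁺ still has 1 valence electron; N³⁺ still has 2 valence electrons; P³⁺ still has 2 valence electrons.
Pulling an electron out of a noble-gas core costs far more than removing a remaining valence electron, so Be sits at the high end of IE_4.
Valence configurations: Si³⁺ [Ne]3s¹, N³⁺ [He]2s², P³⁺ [Ne]3s².
The numbers (kJ/mol): Be 21007, Si 4356, N 7475, P 4964.
So the fourth ionization energies run Si < P < N < Be.

Si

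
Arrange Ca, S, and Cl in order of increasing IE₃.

S, Cl, Ca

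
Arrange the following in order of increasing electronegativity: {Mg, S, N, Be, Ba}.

Be is in period 2, group 2; N is in period 2, group 15; Mg is in period 3, group 2; S is in period 3, group 16; Ba is in period 6, group 2.
Electronegativity increases across a period and decreases down a group, tracking effective nuclear charge and atomic size.
Here both period and group differ, so the two effects have to be weighed against each other.
Mg > Ba: Mg sits above Ba in group 2, so the down-group effect alone puts Mg higher.
Be > Mg: Be sits above Mg in group 2, so the down-group effect alone puts Be higher.
S > Be: the two effects oppose for this pair; the across-period effect wins (2.58 vs 1.57).
N > S: the two effects oppose for this pair; the down-group effect wins (3.04 vs 2.58).
For reference (Pauling): Be 1.57, N 3.04, Mg 1.31, S 2.58, Ba 0.89.
So from lowest to highest: Ba < Mg < Be < S < N.

Ba, Mg, Be, S, N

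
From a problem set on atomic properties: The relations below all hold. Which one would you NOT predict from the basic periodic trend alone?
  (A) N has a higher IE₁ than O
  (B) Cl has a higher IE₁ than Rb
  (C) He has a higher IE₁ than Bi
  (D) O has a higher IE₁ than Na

(A)

The general trend: IE₁ increases across a period and decreases down a group.
(A) N (period 2, group 15) vs O (period 2, group 16): the stated order contradicts the simple trend.
(B) Cl (period 3, group 17) vs Rb (period 5, group 1): the stated order agrees with the simple trend.
(C) He (period 1, group 18) vs Bi (period 6, group 15): the stated order agrees with the simple trend.
(D) O (period 2, group 16) vs Na (period 3, group 1): the stated order agrees with the simple trend.
The exception is (A): pairing an electron in O's 2p⁴ costs repulsion energy, so O ionizes more easily than half-filled N (2p³).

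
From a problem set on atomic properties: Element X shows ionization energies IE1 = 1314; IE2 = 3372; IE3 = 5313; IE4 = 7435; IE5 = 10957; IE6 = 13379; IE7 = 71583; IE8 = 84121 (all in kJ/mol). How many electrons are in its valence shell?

Look for the largest jump between consecutive ionization energies: IE7/IE6 ≈ 5.4, far larger than any earlier ratio.
That jump marks the point where a core electron is being removed. So the atom has 6 valence electrons.

6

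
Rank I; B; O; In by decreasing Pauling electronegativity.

B is in period 2, group 13; O is in period 2, group 16; In is in period 5, group 13; I is in period 5, group 17.
Atoms toward the upper right of the periodic table pull bonding electrons most strongly.
Here both period and group differ, so the two effects have to be weighed against each other.
B > In: they share group 13; the group trend gives B the larger value.
I > B: the two effects oppose for this pair; the across-period effect wins (2.66 vs 2.04).
O > I: the two effects oppose for this pair; the down-group effect wins (3.44 vs 2.66).
Approximate values (Pauling): B 2.04, O 3.44, In 1.78, I 2.66.
So from highest to lowest: O > I > B > In.

O > I > B > In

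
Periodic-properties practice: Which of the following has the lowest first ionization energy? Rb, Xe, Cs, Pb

Across a period the outer electron is held more tightly (higher IE₁); down a group it sits in a higher shell, more shielded, and comes off more easily.
Neither a single period nor a single group — weigh both effects.
Rb > Cs: Rb sits above Cs in group 1, so the down-group effect alone puts Rb higher.
Pb > Rb: period and group pull opposite ways; the across-period shift dominates (716 vs 403 kJ/mol).
Xe > Pb: both effects reinforce here, so Xe is clearly the higher of the two.
Approximate values (kJ/mol): Rb 403, Xe 1170, Cs 376, Pb 716.
The lowest first ionization energy among these belongs to Cs.

Cs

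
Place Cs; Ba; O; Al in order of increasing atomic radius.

O is in period 2, group 16; Al is in period 3, group 13; Cs is in period 6, group 1; Ba is in period 6, group 2.
Atomic radius shrinks across a period as nuclear charge pulls the same shell inward, and grows down a group as new shells are added.
Here both period and group differ, so the two effects have to be weighed against each other.
Al > O: both effects reinforce here, so Al is clearly the larger of the two.
Ba > Al: relative to Al, both the across-period and down-group shifts push Ba's atomic radius up.
Cs > Ba: both are in period 6; the period trend gives Cs the larger value.
For reference (pm): O 63, Al 126, Cs 232, Ba 196.
So from smallest to largest: O < Al < Ba < Cs.

O, Al, Ba, Cs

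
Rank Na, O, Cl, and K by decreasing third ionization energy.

Na > O > K > Cl

After 2 electrons have been removed, what remains? Na²⁺ is already 1 electron into the core; O²⁺ still has 4 valence electrons; Cl²⁺ still has 5 valence electrons; K²⁺ is already 1 electron into the core.
Usually core removal costs more than valence removal, but here the competition is close: a tightly held n=2 valence electron can cost more to remove than an n=3 core electron, so the actual values have to decide it.
Valence configurations: O²⁺ [He]2s²2p², Cl²⁺ [Ne]3s²3p³.
Tabulated IE_3 (kJ/mol): Na 6910, O 5300, Cl 3822, K 4420.
Overall IE_3 order: Cl < K < O < Na.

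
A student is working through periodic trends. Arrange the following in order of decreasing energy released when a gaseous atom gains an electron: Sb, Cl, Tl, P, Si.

Cl > Si > Sb > P > Tl

Si is in period 3, group 14; P is in period 3, group 15; Cl is in period 3, group 17; Sb is in period 5, group 15; Tl is in period 6, group 13.
Atoms with high Z_eff and room in the valence shell (especially the halogens) have the most exothermic electron affinities.
Here both period and group differ, so the two effects have to be weighed against each other.
P > Tl: both effects reinforce here, so P is clearly the higher of the two.
Sb > P: this pair runs against the simple trend — see the exception note.
Si > Sb: the two effects oppose for this pair; the down-group effect wins (134 vs 103 kJ/mol).
Cl > Si: both are in period 3; the period trend gives Cl the larger value.
Note the exception: Sb has a higher electron affinity than P, contrary to the simple trend — both are half-filled np³, but the pairing/repulsion penalty for the added electron shrinks as the p orbitals become larger and more diffuse down the group, and for Sb that outweighs the weaker nuclear attraction.
Note the exception: Si has a higher electron affinity than P, contrary to the simple trend — adding an electron to P's half-filled 3p³ is unfavourable, so Si (3p²) has the more exothermic EA.
For reference (kJ/mol): Si 134, P 72, Cl 349, Sb 103, Tl 19.
So from highest to lowest: Cl > Si > Sb > P > Tl.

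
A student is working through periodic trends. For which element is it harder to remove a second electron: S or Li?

Li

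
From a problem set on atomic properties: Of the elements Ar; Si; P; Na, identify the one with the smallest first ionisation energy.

Na is in period 3, group 1; Si is in period 3, group 14; P is in period 3, group 15; Ar is in period 3, group 18.
IE₁ increases left→right with effective nuclear charge and decreases top→bottom as the valence shell moves farther out.
All lie in period 3, so first ionization energy increases left to right.
The smallest first ionisation energy among these belongs to Na.

Na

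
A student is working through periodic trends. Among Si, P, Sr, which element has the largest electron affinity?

Adding an electron releases more energy for atoms nearer the top right (short of the noble gases).
Neither a single period nor a single group — weigh both effects.
P > Sr: both effects reinforce here, so P is clearly the higher of the two.
Si > P: this pair runs against the simple trend — see the exception note.
Note the exception: Si has a higher electron affinity than P, contrary to the simple trend — adding an electron to P's half-filled 3p³ is unfavourable, so Si (3p²) has the more exothermic EA.
Tabulated electron affinity (kJ/mol): Si 134, P 72, Sr 5.
The largest electron affinity among these belongs to Si.

Si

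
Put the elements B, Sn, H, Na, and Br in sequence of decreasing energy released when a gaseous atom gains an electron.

H is in period 1, group 1; B is in period 2, group 13; Na is in period 3, group 1; Br is in period 4, group 17; Sn is in period 5, group 14.
EA tends to increase across a period and decrease down a group, though the pattern is less regular than for IE or radius.
Neither a single period nor a single group — weigh both effects.
Na > B: this pair runs against the simple trend — see the exception note.
H > Na: H sits above Na in group 1, so the down-group effect alone puts H higher.
Sn > H: period and group pull opposite ways; the across-period shift dominates (107 vs 73 kJ/mol).
Br > Sn: relative to Sn, both the across-period and down-group shifts push Br's electron affinity up.
Note the exception: Na has a higher electron affinity than B, contrary to the simple trend — B's ns²np¹ configuration gives only a small electron affinity — the sparsely filled np subshell binds an added electron weakly.
Approximate values (kJ/mol): H 73, B 27, Na 53, Br 325, Sn 107.
So from highest to lowest: Br > Sn > H > Na > B.

Br > Sn > H > Na > B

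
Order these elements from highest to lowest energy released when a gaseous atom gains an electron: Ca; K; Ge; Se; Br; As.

K is in period 4, group 1; Ca is in period 4, group 2; Ge is in period 4, group 14; As is in period 4, group 15; Se is in period 4, group 16; Br is in period 4, group 17.
EA tends to increase across a period and decrease down a group, though the pattern is less regular than for IE or radius.
All lie in period 4; the across-period trend (electron affinity increases left to right) applies, with the exception below.
Note the exception: K has a higher electron affinity than Ca, contrary to the simple trend — adding an electron to Ca (ns²) has to open a new, higher-energy np subshell, which is unfavourable.
Note the exception: Ge has a higher electron affinity than As, contrary to the simple trend — adding an electron to As's half-filled 4p³ is unfavourable, so Ge (4p²) has the more exothermic EA.
Approximate values (kJ/mol): K 48, Ca 2, Ge 119, As 78, Se 195, Br 325.
So from highest to lowest: Br > Se > Ge > As > K > Ca.

Br > Se > Ge > As > K > Ca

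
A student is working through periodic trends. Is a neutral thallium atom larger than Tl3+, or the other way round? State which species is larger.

Tl

Forming Tl3+ removes 3 electrons from Tl. Fewer electrons for the same nuclear charge means less shielding and a higher Z_eff on the remaining electrons, and for main-group metals the entire outer shell is lost.
A cation is smaller than its parent atom: Tl3+ < Tl.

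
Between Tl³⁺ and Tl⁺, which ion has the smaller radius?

Tl³⁺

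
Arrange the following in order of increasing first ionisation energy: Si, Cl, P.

Si, P, Cl

Removing the outermost electron gets harder across a period and easier down a group.
All lie in period 3, so first ionization energy increases left to right.
So from lowest to highest: Si < P < Cl.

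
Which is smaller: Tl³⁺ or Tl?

Forming Tl³⁺ removes 3 electrons from Tl. Fewer electrons for the same nuclear charge means less shielding and a higher Z_eff on the remaining electrons, and for main-group metals the entire outer shell is lost.
A cation is smaller than its parent atom: Tl³⁺ < Tl.

Tl³⁺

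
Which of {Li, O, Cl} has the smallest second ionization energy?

IE_2 is the cost of taking one more electron from the +1 cation: Li⁺ is the bare [He] core; O⁺ still has 5 valence electrons; Cl⁺ still has 6 valence electrons.
Pulling an electron out of a noble-gas core costs far more than removing a remaining valence electron, so Li sits at the high end of IE_2.
Valence configurations: O⁺ [He]2s²2p³, Cl⁺ [Ne]3s²3p⁴.
Tabulated IE_2 (kJ/mol): Li 7298, O 3388, Cl 2298.
Overall IE_2 order: Cl < O < Li.

Cl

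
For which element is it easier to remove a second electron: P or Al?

Al

IE_2 is the cost of taking one more electron from the +1 cation: P⁺ still has 4 valence electrons; Al⁺ still has 2 valence electrons.
All are still removing valence electrons, so compare the +1 ions as you would atoms: IE_2 generally rises across a period (higher Z_eff) and falls down a group (larger shell), subject to the usual subshell exceptions.
Valence configurations: P⁺ [Ne]3s²3p², Al⁺ [Ne]3s².
Tabulated IE_2 (kJ/mol): P 1907, Al 1817.
Putting it together, IE_2: Al < P.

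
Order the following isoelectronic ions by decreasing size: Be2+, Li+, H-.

H-, Li+, Be2+

All of these have 2 electrons, so size is governed by nuclear charge alone: the more protons, the stronger the pull on the same electron cloud, and the smaller the ion.
Nuclear charges: Be2+ (Z=4), Li+ (Z=3), H- (Z=1).
Largest to smallest: H- > Li+ > Be2+.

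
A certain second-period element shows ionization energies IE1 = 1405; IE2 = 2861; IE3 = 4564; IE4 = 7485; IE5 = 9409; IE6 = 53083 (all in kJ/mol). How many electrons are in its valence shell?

Look for the largest jump between consecutive ionization energies: IE6/IE5 ≈ 5.6, far larger than any earlier ratio.
That jump marks the point where a core electron is being removed. So the atom has 5 valence electrons.

5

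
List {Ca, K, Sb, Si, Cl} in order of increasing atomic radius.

Cl, Si, Sb, Ca, K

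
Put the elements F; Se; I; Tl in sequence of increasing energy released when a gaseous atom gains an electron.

F is in period 2, group 17; Se is in period 4, group 16; I is in period 5, group 17; Tl is in period 6, group 13.
EA tends to increase across a period and decrease down a group, though the pattern is less regular than for IE or radius.
Here both period and group differ, so the two effects have to be weighed against each other.
Se > Tl: both effects reinforce here, so Se is clearly the higher of the two.
I > Se: the two effects oppose for this pair; the across-period effect wins (295 vs 195 kJ/mol).
F > I: F sits above I in group 17, so the down-group effect alone puts F higher.
For reference (kJ/mol): F 328, Se 195, I 295, Tl 19.
So from lowest to highest: Tl < Se < I < F.

Tl, Se, I, F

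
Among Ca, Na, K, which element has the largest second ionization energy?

After 1 electron has been removed, what remains? Ca⁺ still has 1 valence electron; Na⁺ is the bare [Ne] core; K⁺ is the bare [Ar] core.
Core electrons are held far more tightly than valence electrons, so K and Na top the IE_2 order.
Tabulated IE_2 (kJ/mol): Ca 1145, Na 4562, K 3052.
Overall IE_2 order: Ca < K < Na.

Na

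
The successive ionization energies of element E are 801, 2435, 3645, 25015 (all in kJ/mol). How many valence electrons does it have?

3

Look for the largest jump between consecutive ionization energies: IE4/IE3 ≈ 6.9, far larger than any earlier ratio.
That jump marks the point where a core electron is being removed. So the atom has 3 valence electrons.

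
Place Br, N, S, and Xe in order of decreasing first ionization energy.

N, Xe, Br, S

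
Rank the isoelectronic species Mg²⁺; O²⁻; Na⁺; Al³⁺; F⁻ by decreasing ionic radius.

O²⁻ > F⁻ > Na⁺ > Mg²⁺ > Al³⁺

All of these have 10 electrons, so size is governed by nuclear charge alone: the more protons, the stronger the pull on the same electron cloud, and the smaller the ion.
Nuclear charges: Al³⁺ (Z=13), Mg²⁺ (Z=12), Na⁺ (Z=11), F⁻ (Z=9), O²⁻ (Z=8).
Largest to smallest: O²⁻ > F⁻ > Na⁺ > Mg²⁺ > Al³⁺.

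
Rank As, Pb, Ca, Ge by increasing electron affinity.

Ca < Pb < As < Ge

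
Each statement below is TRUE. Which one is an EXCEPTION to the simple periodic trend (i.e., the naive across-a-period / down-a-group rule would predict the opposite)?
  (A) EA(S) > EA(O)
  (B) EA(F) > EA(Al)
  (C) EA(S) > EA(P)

(A)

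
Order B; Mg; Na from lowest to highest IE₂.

The second ionization energy removes an electron from the +1 ion. For each element: B⁺ still has 2 valence electrons; Mg⁺ still has 1 valence electron; Na⁺ is the bare [Ne] core.
Breaking into a closed-shell core is much more expensive than removing a leftover valence electron — Na has the largest IE_2 here.
Valence configurations: B⁺ [He]2s², Mg⁺ [Ne]3s¹.
The numbers (kJ/mol): B 2427, Mg 1451, Na 4562.
So the second ionization energies run Mg < B < Na.

Mg, B, Na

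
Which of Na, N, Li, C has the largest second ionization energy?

Li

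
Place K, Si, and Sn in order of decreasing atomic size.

K, Sn, Si

Si is in period 3, group 14; K is in period 4, group 1; Sn is in period 5, group 14.
Across a period the added protons contract the valence shell; down a group each new principal shell makes the atom larger.
Neither a single period nor a single group — weigh both effects.
Sn > Si: they share group 14; the group trend gives Sn the larger value.
K > Sn: the two effects oppose for this pair; the across-period effect wins (196 vs 140 pm).
Approximate values (pm): Si 116, K 196, Sn 140.
So from largest to smallest: K > Sn > Si.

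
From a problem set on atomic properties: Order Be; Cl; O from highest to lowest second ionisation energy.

O, Cl, Be

IE_2 is the cost of taking one more electron from the +1 cation: Be⁺ still has 1 valence electron; Cl⁺ still has 6 valence electrons; O⁺ still has 5 valence electrons.
All are still removing valence electrons, so compare the +1 ions as you would atoms: IE_2 generally rises across a period (higher Z_eff) and falls down a group (larger shell), subject to the usual subshell exceptions.
Valence configurations: Be⁺ [He]2s¹, Cl⁺ [Ne]3s²3p⁴, O⁺ [He]2s²2p³.
Approximate IE_2 values (kJ/mol): Be 1757, Cl 2298, O 3388.
So the second ionization energies run Be < Cl < O.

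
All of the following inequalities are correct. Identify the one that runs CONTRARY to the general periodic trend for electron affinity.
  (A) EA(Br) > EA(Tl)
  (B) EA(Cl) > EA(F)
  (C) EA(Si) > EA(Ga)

(B)

The general trend: electron affinity increases across a period and decreases down a group.
(A) Br (period 4, group 17) vs Tl (period 6, group 13): the stated order agrees with the simple trend.
(B) Cl (period 3, group 17) vs F (period 2, group 17): the stated order contradicts the simple trend.
(C) Si (period 3, group 14) vs Ga (period 4, group 13): the stated order agrees with the simple trend.
The exception is (B): F's small 2p subshell makes the incoming electron feel strong e⁻–e⁻ repulsion, so Cl actually releases more energy on gaining an electron.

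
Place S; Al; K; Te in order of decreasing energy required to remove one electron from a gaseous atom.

Al is in period 3, group 13; S is in period 3, group 16; K is in period 4, group 1; Te is in period 5, group 16.
IE₁ increases left→right with effective nuclear charge and decreases top→bottom as the valence shell moves farther out.
These span different periods and groups, so the two trends combine.
Al > K: relative to K, both the across-period and down-group shifts push Al's first ionization energy up.
Te > Al: period and group pull opposite ways; the across-period shift dominates (869 vs 578 kJ/mol).
S > Te: S sits above Te in group 16, so the down-group effect alone puts S higher.
For reference (kJ/mol): Al 578, S 1000, K 419, Te 869.
So from highest to lowest: S > Te > Al > K.

S, Te, Al, K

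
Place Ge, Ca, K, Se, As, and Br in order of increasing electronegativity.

K, Ca, Ge, As, Se, Br

Electronegativity increases across a period and decreases down a group, tracking effective nuclear charge and atomic size.
All lie in period 4, so electronegativity increases left to right.
So from lowest to highest: K < Ca < Ge < As < Se < Br.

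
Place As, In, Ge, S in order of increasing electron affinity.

In, As, Ge, S

EA tends to increase across a period and decrease down a group, though the pattern is less regular than for IE or radius.
Neither a single period nor a single group — weigh both effects.
As > In: both effects reinforce here, so As is clearly the higher of the two.
Ge > As: this pair runs against the simple trend — see the exception note.
S > Ge: both effects reinforce here, so S is clearly the higher of the two.
Note the exception: Ge has a higher electron affinity than As, contrary to the simple trend — adding an electron to As's half-filled 4p³ is unfavourable, so Ge (4p²) has the more exothermic EA.
Tabulated electron affinity (kJ/mol): S 200, Ge 119, As 78, In 29.
So from lowest to highest: In < As < Ge < S.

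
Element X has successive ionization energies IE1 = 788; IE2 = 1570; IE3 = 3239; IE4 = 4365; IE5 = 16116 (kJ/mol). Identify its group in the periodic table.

Group 14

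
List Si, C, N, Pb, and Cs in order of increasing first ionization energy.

C is in period 2, group 14; N is in period 2, group 15; Si is in period 3, group 14; Cs is in period 6, group 1; Pb is in period 6, group 14.
First ionization energy rises across a period (greater Z_eff holds electrons more tightly) and falls down a group (valence electrons are farther from the nucleus).
Here both period and group differ, so the two effects have to be weighed against each other.
Pb > Cs: both are in period 6; the period trend gives Pb the larger value.
Si > Pb: Si sits above Pb in group 14, so the down-group effect alone puts Si higher.
C > Si: C sits above Si in group 14, so the down-group effect alone puts C higher.
N > C: both are in period 2; the period trend gives N the larger value.
For reference (kJ/mol): C 1086, N 1402, Si 786, Cs 376, Pb 716.
So from lowest to highest: Cs < Pb < Si < C < N.

Cs < Pb < Si < C < N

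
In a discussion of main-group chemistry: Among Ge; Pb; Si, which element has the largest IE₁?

Si

IE₁ increases left→right with effective nuclear charge and decreases top→bottom as the valence shell moves farther out.
All are in group 14, so first ionization energy increases up the group.
The largest IE₁ among these belongs to Si.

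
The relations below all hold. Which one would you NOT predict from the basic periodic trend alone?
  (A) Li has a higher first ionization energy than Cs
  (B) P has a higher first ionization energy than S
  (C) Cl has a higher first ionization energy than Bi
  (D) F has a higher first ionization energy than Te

The general trend: first ionization energy increases across a period and decreases down a group.
(A) Li (period 2, group 1) vs Cs (period 6, group 1): the stated order agrees with the simple trend.
(B) P (period 3, group 15) vs S (period 3, group 16): the stated order contradicts the simple trend.
(C) Cl (period 3, group 17) vs Bi (period 6, group 15): the stated order agrees with the simple trend.
(D) F (period 2, group 17) vs Te (period 5, group 16): the stated order agrees with the simple trend.
The exception is (B): S (3p⁴) ionizes more easily than half-filled P (3p³) because the paired 3p electron in S is pushed out by e⁻–e⁻ repulsion.

(B)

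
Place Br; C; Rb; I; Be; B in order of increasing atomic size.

C < B < Be < Br < I < Rb

Atomic radius shrinks across a period as nuclear charge pulls the same shell inward, and grows down a group as new shells are added.
Neither a single period nor a single group — weigh both effects.
B > C: B lies to the left of C in period 2, so the across-period effect alone puts B larger.
Be > B: both are in period 2; the period trend gives Be the larger value.
Br > Be: period and group pull opposite ways; the down-group shift dominates (114 vs 102 pm).
I > Br: they share group 17; the group trend gives I the larger value.
Rb > I: Rb lies to the left of I in period 5, so the across-period effect alone puts Rb larger.
Tabulated atomic radius (pm): Be 102, B 85, C 75, Br 114, Rb 210, I 133.
So from smallest to largest: C < B < Be < Br < I < Rb.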